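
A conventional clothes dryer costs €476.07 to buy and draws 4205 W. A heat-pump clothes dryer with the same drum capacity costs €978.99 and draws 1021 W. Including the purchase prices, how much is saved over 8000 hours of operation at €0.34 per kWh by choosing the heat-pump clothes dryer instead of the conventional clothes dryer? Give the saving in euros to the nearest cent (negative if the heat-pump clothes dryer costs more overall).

€8157.56

conventional clothes dryer: €476.07 + (4205/1000) kW × 8000 h × €0.34 = €476.07 + €11437.6 = €11913.67
heat-pump clothes dryer: €978.99 + (1021/1000) kW × 8000 h × €0.34 = €978.99 + €2777.12 = €3756.11
Saving = €11913.67 − €3756.11 = €8157.56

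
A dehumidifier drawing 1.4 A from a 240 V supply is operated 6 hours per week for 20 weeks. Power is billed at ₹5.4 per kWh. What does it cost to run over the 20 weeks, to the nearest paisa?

₹217.73

Power = 1.4 A × 240 V = 336 W = 0.336 kW
Runtime = 6 h/week × 20 weeks = 120 h
Energy = 0.336 kW × 120 h = 40.32 kWh
Cost = 40.32 kWh × ₹5.4/kWh = ₹217.73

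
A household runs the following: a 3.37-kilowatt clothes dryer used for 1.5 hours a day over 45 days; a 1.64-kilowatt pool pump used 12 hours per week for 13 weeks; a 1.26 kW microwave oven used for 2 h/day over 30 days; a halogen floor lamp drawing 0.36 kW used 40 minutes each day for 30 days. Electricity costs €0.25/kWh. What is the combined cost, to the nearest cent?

€141.53

clothes dryer: Runtime = 1.5 h/day × 45 days = 67.5 h
clothes dryer: 3.37 kW × 67.5 h = 227.475 kWh
pool pump: Runtime = 12 h/week × 13 weeks = 156 h
pool pump: 1.64 kW × 156 h = 255.84 kWh
microwave oven: Runtime = 2 h/day × 30 days = 60 h
microwave oven: 1.26 kW × 60 h = 75.6 kWh
halogen floor lamp: Runtime = 40 min × 30 = 1200 min = 20 h
halogen floor lamp: 0.36 kW × 20 h = 7.2 kWh
Total energy = 566.115 kWh
Cost = 566.115 × €0.25 = €141.53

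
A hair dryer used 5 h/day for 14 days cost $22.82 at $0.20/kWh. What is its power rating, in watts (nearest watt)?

Energy = $22.82 ÷ $0.20/kWh = 114.1 kWh
Runtime = 5 h/day × 14 days = 70 h
Power = 114.1 kWh ÷ 70 h = 1.63 kW = 1630 W

1630 W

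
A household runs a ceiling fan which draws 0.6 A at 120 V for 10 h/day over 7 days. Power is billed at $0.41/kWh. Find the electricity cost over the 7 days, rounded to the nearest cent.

Power = 0.6 A × 120 V = 72 W = 0.072 kW
Runtime = 10 h/day × 7 days = 70 h
Energy = 0.072 kW × 70 h = 5.04 kWh
Cost = 5.04 kWh × $0.41/kWh = $2.07

$2.07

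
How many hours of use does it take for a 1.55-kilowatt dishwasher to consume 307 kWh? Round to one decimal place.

Hours = 307 kWh ÷ 1.55 kW = 198.1 h

198.1 h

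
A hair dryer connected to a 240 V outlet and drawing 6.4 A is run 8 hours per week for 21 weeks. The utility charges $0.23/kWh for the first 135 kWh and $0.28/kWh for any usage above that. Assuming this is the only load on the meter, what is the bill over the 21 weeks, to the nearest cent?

Power = 6.4 A × 240 V = 1536 W = 1.536 kW
Runtime = 8 h/week × 21 weeks = 168 h
Energy = 1.536 kW × 168 h = 258.048 kWh
Tier 1 (0–135 kWh): 135 × $0.23 = $31.05
Above 135 kWh: 123.048 × $0.28 = $34.45344
Bill = $65.50

$65.50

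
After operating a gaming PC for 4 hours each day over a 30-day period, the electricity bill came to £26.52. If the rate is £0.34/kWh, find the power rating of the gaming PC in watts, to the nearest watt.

650 W

Energy = £26.52 ÷ £0.34/kWh = 78 kWh
Runtime = 4 h/day × 30 days = 120 h
Power = 78 kWh ÷ 120 h = 0.65 kW = 650 W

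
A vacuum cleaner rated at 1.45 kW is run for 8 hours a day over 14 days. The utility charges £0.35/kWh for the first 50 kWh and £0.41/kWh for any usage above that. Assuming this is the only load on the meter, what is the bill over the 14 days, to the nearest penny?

Runtime = 8 h/day × 14 days = 112 h
Energy = 1.45 kW × 112 h = 162.4 kWh
Tier 1 (0–50 kWh): 50 × £0.35 = £17.5
Above 50 kWh: 112.4 × £0.41 = £46.084
Bill = £63.58

£63.58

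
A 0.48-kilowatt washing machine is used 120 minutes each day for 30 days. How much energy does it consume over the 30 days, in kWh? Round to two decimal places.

Runtime = 120 min × 30 = 3600 min = 60 h
Energy = 0.48 kW × 60 h = 28.8 kWh

28.80 kWh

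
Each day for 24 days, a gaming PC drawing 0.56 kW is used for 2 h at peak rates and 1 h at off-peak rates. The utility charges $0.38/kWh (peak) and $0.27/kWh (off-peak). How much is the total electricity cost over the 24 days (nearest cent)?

Peak energy = 0.56 kW × 2 h × 24 = 26.88 kWh
Off-peak energy = 0.56 kW × 1 h × 24 = 13.44 kWh
Cost = 26.88 × $0.38 + 13.44 × $0.27 = $10.2144 + $3.6288 = $13.84

$13.84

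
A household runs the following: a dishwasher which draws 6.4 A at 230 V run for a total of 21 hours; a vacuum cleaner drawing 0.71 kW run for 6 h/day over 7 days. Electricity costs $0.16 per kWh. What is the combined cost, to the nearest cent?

dishwasher: Power = 6.4 A × 230 V = 1472 W = 1.472 kW
dishwasher: 1.472 kW × 21 h = 30.912 kWh
vacuum cleaner: Runtime = 6 h/day × 7 days = 42 h
vacuum cleaner: 0.71 kW × 42 h = 29.82 kWh
Total energy = 60.732 kWh
Cost = 60.732 × $0.16 = $9.72

$9.72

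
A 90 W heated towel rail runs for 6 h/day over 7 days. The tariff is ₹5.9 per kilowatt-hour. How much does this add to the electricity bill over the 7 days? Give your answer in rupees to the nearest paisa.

Runtime = 6 h/day × 7 days = 42 h
Energy = 0.09 kW × 42 h = 3.78 kWh
Cost = 3.78 kWh × ₹5.9/kWh = ₹22.30

₹22.30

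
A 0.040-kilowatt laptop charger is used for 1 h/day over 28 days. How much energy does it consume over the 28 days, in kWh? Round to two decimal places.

1.12 kWh

Runtime = 1 h/day × 28 days = 28 h
Energy = 0.04 kW × 28 h = 1.12 kWh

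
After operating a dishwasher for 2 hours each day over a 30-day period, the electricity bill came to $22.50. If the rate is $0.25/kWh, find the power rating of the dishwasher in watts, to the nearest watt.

Energy = $22.50 ÷ $0.25/kWh = 90 kWh
Runtime = 2 h/day × 30 days = 60 h
Power = 90 kWh ÷ 60 h = 1.5 kW = 1500 W

1500 W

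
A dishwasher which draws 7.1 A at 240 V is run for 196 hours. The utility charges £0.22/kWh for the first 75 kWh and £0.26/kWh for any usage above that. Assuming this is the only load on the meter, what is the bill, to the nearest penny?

£83.84

Power = 7.1 A × 240 V = 1704 W = 1.704 kW
Energy = 1.704 kW × 196 h = 333.984 kWh
Tier 1 (0–75 kWh): 75 × £0.22 = £16.5
Above 75 kWh: 258.984 × £0.26 = £67.33584
Bill = £83.84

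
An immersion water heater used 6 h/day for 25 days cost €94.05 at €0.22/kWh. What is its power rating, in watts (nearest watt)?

Energy = €94.05 ÷ €0.22/kWh = 427.5 kWh
Runtime = 6 h/day × 25 days = 150 h
Power = 427.5 kWh ÷ 150 h = 2.85 kW = 2850 W

2850 W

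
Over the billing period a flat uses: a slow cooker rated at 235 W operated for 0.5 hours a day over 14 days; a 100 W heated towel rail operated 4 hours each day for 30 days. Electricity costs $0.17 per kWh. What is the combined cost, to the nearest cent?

slow cooker: Runtime = 0.5 h/day × 14 days = 7 h
slow cooker: 0.235 kW × 7 h = 1.645 kWh
heated towel rail: Runtime = 4 h/day × 30 days = 120 h
heated towel rail: 0.1 kW × 120 h = 12 kWh
Total energy = 13.645 kWh
Cost = 13.645 × $0.17 = $2.32

$2.32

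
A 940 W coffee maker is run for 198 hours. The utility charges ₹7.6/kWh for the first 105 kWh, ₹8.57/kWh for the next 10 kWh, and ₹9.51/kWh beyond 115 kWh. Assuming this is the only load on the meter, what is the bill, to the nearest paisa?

₹1560.05

Energy = 0.94 kW × 198 h = 186.12 kWh
Tier 1 (0–105 kWh): 105 × ₹7.6 = ₹798
Tier 2 (105–115 kWh): 10 × ₹8.57 = ₹85.7
Above 115 kWh: 71.12 × ₹9.51 = ₹676.3512
Bill = ₹1560.05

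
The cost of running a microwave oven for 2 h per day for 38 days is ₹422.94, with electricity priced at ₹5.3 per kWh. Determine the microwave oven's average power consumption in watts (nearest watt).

1050 W

Energy = ₹422.94 ÷ ₹5.3/kWh = 79.8 kWh
Runtime = 2 h/day × 38 days = 76 h
Power = 79.8 kWh ÷ 76 h = 1.05 kW = 1050 W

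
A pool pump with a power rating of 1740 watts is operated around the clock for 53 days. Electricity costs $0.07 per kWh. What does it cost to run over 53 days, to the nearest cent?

$154.93

Runtime = 24 h × 53 = 1272 h
Energy = 1.74 kW × 1272 h = 2213.28 kWh
Cost = 2213.28 kWh × $0.07/kWh = $154.93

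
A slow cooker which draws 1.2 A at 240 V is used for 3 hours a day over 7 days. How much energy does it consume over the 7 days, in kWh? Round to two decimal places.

6.05 kWh

Power = 1.2 A × 240 V = 288 W = 0.288 kW
Runtime = 3 h/day × 7 days = 21 h
Energy = 0.288 kW × 21 h = 6.048 kWh ≈ 6.05 kWh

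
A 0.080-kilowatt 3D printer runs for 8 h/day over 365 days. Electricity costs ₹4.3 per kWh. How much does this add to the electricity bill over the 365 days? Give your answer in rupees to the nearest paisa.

Runtime = 8 h/day × 365 days = 2920 h
Energy = 0.08 kW × 2920 h = 233.6 kWh
Cost = 233.6 kWh × ₹4.3/kWh = ₹1004.48

₹1004.48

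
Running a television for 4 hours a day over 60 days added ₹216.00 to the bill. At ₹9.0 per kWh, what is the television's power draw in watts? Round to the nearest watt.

Energy = ₹216.00 ÷ ₹9.0/kWh = 24 kWh
Runtime = 4 h/day × 60 days = 240 h
Power = 24 kWh ÷ 240 h = 0.1 kW = 100 W

100 W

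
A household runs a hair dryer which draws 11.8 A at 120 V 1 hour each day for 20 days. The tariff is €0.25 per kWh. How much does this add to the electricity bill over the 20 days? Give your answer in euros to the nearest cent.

Power = 11.8 A × 120 V = 1416 W = 1.416 kW
Runtime = 1 h/day × 20 days = 20 h
Energy = 1.416 kW × 20 h = 28.32 kWh
Cost = 28.32 kWh × €0.25/kWh = €7.08

€7.08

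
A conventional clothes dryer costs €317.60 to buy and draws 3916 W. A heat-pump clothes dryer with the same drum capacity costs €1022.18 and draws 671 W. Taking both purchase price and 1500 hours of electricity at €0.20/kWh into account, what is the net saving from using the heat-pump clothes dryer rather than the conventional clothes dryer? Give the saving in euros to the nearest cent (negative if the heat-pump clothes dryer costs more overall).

€268.92

conventional clothes dryer: €317.60 + (3916/1000) kW × 1500 h × €0.20 = €317.60 + €1174.8 = €1492.4
heat-pump clothes dryer: €1022.18 + (671/1000) kW × 1500 h × €0.20 = €1022.18 + €201.3 = €1223.48
Saving = €1492.4 − €1223.48 = €268.92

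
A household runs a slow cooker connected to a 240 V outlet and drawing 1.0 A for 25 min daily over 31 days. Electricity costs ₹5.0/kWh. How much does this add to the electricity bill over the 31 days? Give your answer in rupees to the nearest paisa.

Power = 1.0 A × 240 V = 240 W = 0.24 kW
Runtime = 25 min × 31 = 775 min = 12.916666… h
Energy = 0.24 kW × 12.916666… h = 3.1 kWh
Cost = 3.1 kWh × ₹5.0/kWh = ₹15.50

₹15.50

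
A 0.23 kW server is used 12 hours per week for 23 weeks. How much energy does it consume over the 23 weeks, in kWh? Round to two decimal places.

Runtime = 12 h/week × 23 weeks = 276 h
Energy = 0.23 kW × 276 h = 63.48 kWh

63.48 kWh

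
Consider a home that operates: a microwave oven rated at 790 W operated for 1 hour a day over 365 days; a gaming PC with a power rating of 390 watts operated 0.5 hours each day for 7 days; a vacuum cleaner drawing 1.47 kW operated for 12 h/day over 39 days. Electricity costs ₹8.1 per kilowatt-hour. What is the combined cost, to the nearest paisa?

₹7919.17

microwave oven: Runtime = 1 h/day × 365 days = 365 h
microwave oven: 0.79 kW × 365 h = 288.35 kWh
gaming PC: Runtime = 0.5 h/day × 7 days = 3.5 h
gaming PC: 0.39 kW × 3.5 h = 1.365 kWh
vacuum cleaner: Runtime = 12 h/day × 39 days = 468 h
vacuum cleaner: 1.47 kW × 468 h = 687.96 kWh
Total energy = 977.675 kWh
Cost = 977.675 × ₹8.1 = ₹7919.17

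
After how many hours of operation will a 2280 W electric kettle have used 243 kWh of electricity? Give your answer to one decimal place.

106.6 h

Hours = 243 kWh ÷ 2.28 kW = 106.6 h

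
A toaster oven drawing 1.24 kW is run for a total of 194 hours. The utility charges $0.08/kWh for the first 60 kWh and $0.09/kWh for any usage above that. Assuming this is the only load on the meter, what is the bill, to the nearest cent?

Energy = 1.24 kW × 194 h = 240.56 kWh
Tier 1 (0–60 kWh): 60 × $0.08 = $4.8
Above 60 kWh: 180.56 × $0.09 = $16.2504
Bill = $21.05

$21.05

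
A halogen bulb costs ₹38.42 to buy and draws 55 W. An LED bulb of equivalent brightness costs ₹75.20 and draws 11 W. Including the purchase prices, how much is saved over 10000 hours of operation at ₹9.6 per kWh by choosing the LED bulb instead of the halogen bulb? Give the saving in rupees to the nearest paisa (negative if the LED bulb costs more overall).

₹4187.22

halogen bulb: ₹38.42 + (55/1000) kW × 10000 h × ₹9.6 = ₹38.42 + ₹5280 = ₹5318.42
LED bulb: ₹75.20 + (11/1000) kW × 10000 h × ₹9.6 = ₹75.20 + ₹1056 = ₹1131.2
Saving = ₹5318.42 − ₹1131.2 = ₹4187.22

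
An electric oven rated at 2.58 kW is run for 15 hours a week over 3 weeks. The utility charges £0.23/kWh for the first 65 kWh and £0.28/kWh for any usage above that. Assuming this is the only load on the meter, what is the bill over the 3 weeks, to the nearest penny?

Runtime = 15 h/week × 3 weeks = 45 h
Energy = 2.58 kW × 45 h = 116.1 kWh
Tier 1 (0–65 kWh): 65 × £0.23 = £14.95
Above 65 kWh: 51.1 × £0.28 = £14.308
Bill = £29.26

£29.26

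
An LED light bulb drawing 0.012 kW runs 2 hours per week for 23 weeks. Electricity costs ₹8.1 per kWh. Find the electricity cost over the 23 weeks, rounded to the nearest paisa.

₹4.47

Runtime = 2 h/week × 23 weeks = 46 h
Energy = 0.012 kW × 46 h = 0.552 kWh
Cost = 0.552 kWh × ₹8.1/kWh = ₹4.47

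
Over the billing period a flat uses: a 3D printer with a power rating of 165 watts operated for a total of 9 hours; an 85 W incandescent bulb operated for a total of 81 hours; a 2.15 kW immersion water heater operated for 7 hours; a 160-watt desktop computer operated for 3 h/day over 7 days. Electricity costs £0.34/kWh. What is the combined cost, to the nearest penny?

3D printer: 0.165 kW × 9 h = 1.485 kWh
incandescent bulb: 0.085 kW × 81 h = 6.885 kWh
immersion water heater: 2.15 kW × 7 h = 15.05 kWh
desktop computer: Runtime = 3 h/day × 7 days = 21 h
desktop computer: 0.16 kW × 21 h = 3.36 kWh
Total energy = 26.78 kWh
Cost = 26.78 × £0.34 = £9.11

£9.11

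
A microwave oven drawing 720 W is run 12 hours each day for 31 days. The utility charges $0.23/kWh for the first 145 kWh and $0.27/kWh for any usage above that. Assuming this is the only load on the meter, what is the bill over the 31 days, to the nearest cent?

$66.52

Runtime = 12 h/day × 31 days = 372 h
Energy = 0.72 kW × 372 h = 267.84 kWh
Tier 1 (0–145 kWh): 145 × $0.23 = $33.35
Above 145 kWh: 122.84 × $0.27 = $33.1668
Bill = $66.52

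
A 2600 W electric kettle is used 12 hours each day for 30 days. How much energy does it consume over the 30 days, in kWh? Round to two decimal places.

Runtime = 12 h/day × 30 days = 360 h
Energy = 2.6 kW × 360 h = 936 kWh

936.00 kWh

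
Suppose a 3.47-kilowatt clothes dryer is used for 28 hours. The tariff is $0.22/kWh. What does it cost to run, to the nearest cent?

Energy = 3.47 kW × 28 h = 97.16 kWh
Cost = 97.16 kWh × $0.22/kWh = $21.38

$21.38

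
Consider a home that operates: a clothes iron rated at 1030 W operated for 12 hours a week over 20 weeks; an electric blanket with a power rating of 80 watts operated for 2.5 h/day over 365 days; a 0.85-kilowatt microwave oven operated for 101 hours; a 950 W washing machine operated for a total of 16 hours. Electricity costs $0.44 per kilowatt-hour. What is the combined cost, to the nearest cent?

$185.35

clothes iron: Runtime = 12 h/week × 20 weeks = 240 h
clothes iron: 1.03 kW × 240 h = 247.2 kWh
electric blanket: Runtime = 2.5 h/day × 365 days = 912.5 h
electric blanket: 0.08 kW × 912.5 h = 73 kWh
microwave oven: 0.85 kW × 101 h = 85.85 kWh
washing machine: 0.95 kW × 16 h = 15.2 kWh
Total energy = 421.25 kWh
Cost = 421.25 × $0.44 = $185.35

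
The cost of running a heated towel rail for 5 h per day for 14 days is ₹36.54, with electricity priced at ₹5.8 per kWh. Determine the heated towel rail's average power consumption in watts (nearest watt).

90 W

Energy = ₹36.54 ÷ ₹5.8/kWh = 6.3 kWh
Runtime = 5 h/day × 14 days = 70 h
Power = 6.3 kWh ÷ 70 h = 0.09 kW = 90 W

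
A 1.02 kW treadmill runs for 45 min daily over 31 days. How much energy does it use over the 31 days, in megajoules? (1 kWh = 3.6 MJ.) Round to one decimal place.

85.4 MJ

Runtime = 45 min × 31 = 1395 min = 23.25 h
Energy = 1.02 kW × 23.25 h = 23.715 kWh
= 23.715 × 3.6 MJ = 85.4 MJ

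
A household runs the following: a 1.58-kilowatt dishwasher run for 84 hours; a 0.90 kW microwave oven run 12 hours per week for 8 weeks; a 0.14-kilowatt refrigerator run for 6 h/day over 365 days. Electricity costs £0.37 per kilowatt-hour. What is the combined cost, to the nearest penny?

£194.52

dishwasher: 1.58 kW × 84 h = 132.72 kWh
microwave oven: Runtime = 12 h/week × 8 weeks = 96 h
microwave oven: 0.9 kW × 96 h = 86.4 kWh
refrigerator: Runtime = 6 h/day × 365 days = 2190 h
refrigerator: 0.14 kW × 2190 h = 306.6 kWh
Total energy = 525.72 kWh
Cost = 525.72 × £0.37 = £194.52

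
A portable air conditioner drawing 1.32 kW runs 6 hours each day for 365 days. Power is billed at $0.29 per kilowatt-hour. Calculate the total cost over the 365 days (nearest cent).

Runtime = 6 h/day × 365 days = 2190 h
Energy = 1.32 kW × 2190 h = 2890.8 kWh
Cost = 2890.8 kWh × $0.29/kWh = $838.33

$838.33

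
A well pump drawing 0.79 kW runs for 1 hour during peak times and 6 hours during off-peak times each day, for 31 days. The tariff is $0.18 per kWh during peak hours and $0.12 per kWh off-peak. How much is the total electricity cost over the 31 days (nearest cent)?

Peak energy = 0.79 kW × 1 h × 31 = 24.49 kWh
Off-peak energy = 0.79 kW × 6 h × 31 = 146.94 kWh
Cost = 24.49 × $0.18 + 146.94 × $0.12 = $4.4082 + $17.6328 = $22.04

$22.04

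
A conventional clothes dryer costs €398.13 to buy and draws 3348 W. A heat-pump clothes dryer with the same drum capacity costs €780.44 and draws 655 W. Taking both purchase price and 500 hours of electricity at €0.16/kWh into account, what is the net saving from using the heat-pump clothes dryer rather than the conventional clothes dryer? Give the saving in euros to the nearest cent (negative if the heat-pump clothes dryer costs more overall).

-€166.87

conventional clothes dryer: €398.13 + (3348/1000) kW × 500 h × €0.16 = €398.13 + €267.84 = €665.97
heat-pump clothes dryer: €780.44 + (655/1000) kW × 500 h × €0.16 = €780.44 + €52.4 = €832.84
Saving = €665.97 − €832.84 = −€166.87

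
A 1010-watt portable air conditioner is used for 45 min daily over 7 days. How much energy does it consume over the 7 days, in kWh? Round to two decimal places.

5.30 kWh

Runtime = 45 min × 7 = 315 min = 5.25 h
Energy = 1.01 kW × 5.25 h = 5.3025 kWh ≈ 5.30 kWh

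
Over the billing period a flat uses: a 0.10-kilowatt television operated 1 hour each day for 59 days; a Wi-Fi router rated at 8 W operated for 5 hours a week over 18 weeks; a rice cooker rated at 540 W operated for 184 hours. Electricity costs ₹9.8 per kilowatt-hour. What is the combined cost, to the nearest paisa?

television: Runtime = 1 h/day × 59 days = 59 h
television: 0.1 kW × 59 h = 5.9 kWh
Wi-Fi router: Runtime = 5 h/week × 18 weeks = 90 h
Wi-Fi router: 0.008 kW × 90 h = 0.72 kWh
rice cooker: 0.54 kW × 184 h = 99.36 kWh
Total energy = 105.98 kWh
Cost = 105.98 × ₹9.8 = ₹1038.60

₹1038.60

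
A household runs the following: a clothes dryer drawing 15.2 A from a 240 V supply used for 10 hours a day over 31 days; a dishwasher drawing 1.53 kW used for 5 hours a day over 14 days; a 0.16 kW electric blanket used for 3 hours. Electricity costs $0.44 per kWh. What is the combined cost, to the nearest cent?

clothes dryer: Power = 15.2 A × 240 V = 3648 W = 3.648 kW
clothes dryer: Runtime = 10 h/day × 31 days = 310 h
clothes dryer: 3.648 kW × 310 h = 1130.88 kWh
dishwasher: Runtime = 5 h/day × 14 days = 70 h
dishwasher: 1.53 kW × 70 h = 107.1 kWh
electric blanket: 0.16 kW × 3 h = 0.48 kWh
Total energy = 1238.46 kWh
Cost = 1238.46 × $0.44 = $544.92

$544.92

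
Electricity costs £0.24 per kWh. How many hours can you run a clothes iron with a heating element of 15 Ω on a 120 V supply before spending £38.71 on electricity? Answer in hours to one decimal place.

Power = V²/R = 120²/15 = 960 W = 0.96 kW
Energy available = £38.71 ÷ £0.24/kWh = 161.2917 kWh
Hours = 161.2917 kWh ÷ 0.96 kW = 168.0 h

168.0 h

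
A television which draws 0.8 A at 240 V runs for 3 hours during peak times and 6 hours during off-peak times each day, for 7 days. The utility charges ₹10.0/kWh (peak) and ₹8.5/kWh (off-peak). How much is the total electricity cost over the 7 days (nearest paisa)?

₹108.86

Power = 0.8 A × 240 V = 192 W = 0.192 kW
Peak energy = 0.192 kW × 3 h × 7 = 4.032 kWh
Off-peak energy = 0.192 kW × 6 h × 7 = 8.064 kWh
Cost = 4.032 × ₹10.0 + 8.064 × ₹8.5 = ₹40.32 + ₹68.544 = ₹108.86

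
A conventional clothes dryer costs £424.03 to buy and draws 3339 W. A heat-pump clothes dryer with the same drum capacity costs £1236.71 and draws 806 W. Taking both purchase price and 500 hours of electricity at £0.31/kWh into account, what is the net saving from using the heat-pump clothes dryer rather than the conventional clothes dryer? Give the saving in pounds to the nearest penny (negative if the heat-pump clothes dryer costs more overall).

-£420.07

conventional clothes dryer: £424.03 + (3339/1000) kW × 500 h × £0.31 = £424.03 + £517.545 = £941.575
heat-pump clothes dryer: £1236.71 + (806/1000) kW × 500 h × £0.31 = £1236.71 + £124.93 = £1361.64
Saving = £941.575 − £1361.64 = −£420.065 → -£420.07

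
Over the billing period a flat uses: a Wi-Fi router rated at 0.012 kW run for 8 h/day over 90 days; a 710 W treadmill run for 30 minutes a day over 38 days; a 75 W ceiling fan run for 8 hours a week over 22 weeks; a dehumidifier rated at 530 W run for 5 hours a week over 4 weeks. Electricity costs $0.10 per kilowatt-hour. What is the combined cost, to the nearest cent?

Wi-Fi router: Runtime = 8 h/day × 90 days = 720 h
Wi-Fi router: 0.012 kW × 720 h = 8.64 kWh
treadmill: Runtime = 30 min × 38 = 1140 min = 19 h
treadmill: 0.71 kW × 19 h = 13.49 kWh
ceiling fan: Runtime = 8 h/week × 22 weeks = 176 h
ceiling fan: 0.075 kW × 176 h = 13.2 kWh
dehumidifier: Runtime = 5 h/week × 4 weeks = 20 h
dehumidifier: 0.53 kW × 20 h = 10.6 kWh
Total energy = 45.93 kWh
Cost = 45.93 × $0.10 = $4.59

$4.59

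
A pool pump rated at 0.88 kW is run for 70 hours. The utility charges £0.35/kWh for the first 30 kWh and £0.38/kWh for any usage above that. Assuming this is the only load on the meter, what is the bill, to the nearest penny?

Energy = 0.88 kW × 70 h = 61.6 kWh
Tier 1 (0–30 kWh): 30 × £0.35 = £10.5
Above 30 kWh: 31.6 × £0.38 = £12.008
Bill = £22.51

£22.51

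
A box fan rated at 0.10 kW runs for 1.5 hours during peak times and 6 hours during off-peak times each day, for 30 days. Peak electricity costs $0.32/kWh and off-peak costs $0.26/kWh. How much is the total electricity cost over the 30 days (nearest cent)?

$6.12

Peak energy = 0.1 kW × 1.5 h × 30 = 4.5 kWh
Off-peak energy = 0.1 kW × 6 h × 30 = 18 kWh
Cost = 4.5 × $0.32 + 18 × $0.26 = $1.44 + $4.68 = $6.12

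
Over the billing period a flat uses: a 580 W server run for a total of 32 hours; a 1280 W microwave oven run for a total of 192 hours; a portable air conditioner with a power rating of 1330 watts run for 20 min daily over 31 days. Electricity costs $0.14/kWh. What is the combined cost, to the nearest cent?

server: 0.58 kW × 32 h = 18.56 kWh
microwave oven: 1.28 kW × 192 h = 245.76 kWh
portable air conditioner: Runtime = 20 min × 31 = 620 min = 10.333333… h
portable air conditioner: 1.33 kW × 10.333333… h = 13.743333… kWh
Total energy = 278.063333… kWh
Cost = 278.063333… × $0.14 = $38.93

$38.93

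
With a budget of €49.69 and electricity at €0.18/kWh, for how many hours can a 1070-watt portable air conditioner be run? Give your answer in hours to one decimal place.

258.0 h

Energy available = €49.69 ÷ €0.18/kWh = 276.0556 kWh
Hours = 276.0556 kWh ÷ 1.07 kW = 258.0 h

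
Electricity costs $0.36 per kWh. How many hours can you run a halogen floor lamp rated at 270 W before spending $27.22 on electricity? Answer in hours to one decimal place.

280.0 h

Energy available = $27.22 ÷ $0.36/kWh = 75.6111 kWh
Hours = 75.6111 kWh ÷ 0.27 kW = 280.0 h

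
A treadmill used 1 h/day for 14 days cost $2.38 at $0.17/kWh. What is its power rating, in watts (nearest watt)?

1000 W

Energy = $2.38 ÷ $0.17/kWh = 14 kWh
Runtime = 1 h/day × 14 days = 14 h
Power = 14 kWh ÷ 14 h = 1 kW = 1000 W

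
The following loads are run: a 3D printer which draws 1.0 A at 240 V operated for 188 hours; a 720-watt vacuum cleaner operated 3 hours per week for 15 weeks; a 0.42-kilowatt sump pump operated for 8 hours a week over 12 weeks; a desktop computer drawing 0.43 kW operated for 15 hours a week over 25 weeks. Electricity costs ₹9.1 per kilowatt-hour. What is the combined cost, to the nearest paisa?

3D printer: Power = 1.0 A × 240 V = 240 W = 0.24 kW
3D printer: 0.24 kW × 188 h = 45.12 kWh
vacuum cleaner: Runtime = 3 h/week × 15 weeks = 45 h
vacuum cleaner: 0.72 kW × 45 h = 32.4 kWh
sump pump: Runtime = 8 h/week × 12 weeks = 96 h
sump pump: 0.42 kW × 96 h = 40.32 kWh
desktop computer: Runtime = 15 h/week × 25 weeks = 375 h
desktop computer: 0.43 kW × 375 h = 161.25 kWh
Total energy = 279.09 kWh
Cost = 279.09 × ₹9.1 = ₹2539.72

₹2539.72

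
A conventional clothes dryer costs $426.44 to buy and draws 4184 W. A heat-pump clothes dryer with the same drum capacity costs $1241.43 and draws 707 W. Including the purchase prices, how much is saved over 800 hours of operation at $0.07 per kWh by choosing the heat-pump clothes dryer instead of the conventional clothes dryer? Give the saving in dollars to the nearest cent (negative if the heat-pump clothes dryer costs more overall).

conventional clothes dryer: $426.44 + (4184/1000) kW × 800 h × $0.07 = $426.44 + $234.304 = $660.744
heat-pump clothes dryer: $1241.43 + (707/1000) kW × 800 h × $0.07 = $1241.43 + $39.592 = $1281.022
Saving = $660.744 − $1281.022 = −$620.278 → -$620.28

-$620.28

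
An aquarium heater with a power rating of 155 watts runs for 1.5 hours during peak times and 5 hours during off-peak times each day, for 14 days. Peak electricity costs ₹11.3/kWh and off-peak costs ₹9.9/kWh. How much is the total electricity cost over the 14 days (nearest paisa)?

₹144.20

Peak energy = 0.155 kW × 1.5 h × 14 = 3.255 kWh
Off-peak energy = 0.155 kW × 5 h × 14 = 10.85 kWh
Cost = 3.255 × ₹11.3 + 10.85 × ₹9.9 = ₹36.7815 + ₹107.415 = ₹144.20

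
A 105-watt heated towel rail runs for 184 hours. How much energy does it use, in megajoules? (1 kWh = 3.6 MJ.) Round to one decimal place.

Energy = 0.105 kW × 184 h = 19.32 kWh
= 19.32 × 3.6 MJ = 69.6 MJ

69.6 MJ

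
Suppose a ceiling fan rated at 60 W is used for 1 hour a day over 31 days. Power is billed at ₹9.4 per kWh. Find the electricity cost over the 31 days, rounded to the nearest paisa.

₹17.48

Runtime = 1 h/day × 31 days = 31 h
Energy = 0.06 kW × 31 h = 1.86 kWh
Cost = 1.86 kWh × ₹9.4/kWh = ₹17.48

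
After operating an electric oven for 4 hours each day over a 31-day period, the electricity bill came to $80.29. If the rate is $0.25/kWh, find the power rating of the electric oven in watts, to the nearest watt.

Energy = $80.29 ÷ $0.25/kWh = 321.16 kWh
Runtime = 4 h/day × 31 days = 124 h
Power = 321.16 kWh ÷ 124 h = 2.59 kW = 2590 W

2590 W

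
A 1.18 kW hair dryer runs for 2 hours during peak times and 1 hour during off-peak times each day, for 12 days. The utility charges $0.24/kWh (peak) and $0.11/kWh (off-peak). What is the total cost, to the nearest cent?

Peak energy = 1.18 kW × 2 h × 12 = 28.32 kWh
Off-peak energy = 1.18 kW × 1 h × 12 = 14.16 kWh
Cost = 28.32 × $0.24 + 14.16 × $0.11 = $6.7968 + $1.5576 = $8.35

$8.35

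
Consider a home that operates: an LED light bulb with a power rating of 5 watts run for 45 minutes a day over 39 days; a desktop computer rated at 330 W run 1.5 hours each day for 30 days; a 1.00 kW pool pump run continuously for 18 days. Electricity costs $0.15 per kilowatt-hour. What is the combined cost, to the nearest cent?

LED light bulb: Runtime = 45 min × 39 = 1755 min = 29.25 h
LED light bulb: 0.005 kW × 29.25 h = 0.14625 kWh
desktop computer: Runtime = 1.5 h/day × 30 days = 45 h
desktop computer: 0.33 kW × 45 h = 14.85 kWh
pool pump: Runtime = 24 h × 18 = 432 h
pool pump: 1 kW × 432 h = 432 kWh
Total energy = 446.99625 kWh
Cost = 446.99625 × $0.15 = $67.05

$67.05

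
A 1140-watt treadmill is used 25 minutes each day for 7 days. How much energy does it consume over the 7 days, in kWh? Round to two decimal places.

3.33 kWh

Runtime = 25 min × 7 = 175 min = 2.916666… h
Energy = 1.14 kW × 2.916666… h = 3.325 kWh ≈ 3.33 kWh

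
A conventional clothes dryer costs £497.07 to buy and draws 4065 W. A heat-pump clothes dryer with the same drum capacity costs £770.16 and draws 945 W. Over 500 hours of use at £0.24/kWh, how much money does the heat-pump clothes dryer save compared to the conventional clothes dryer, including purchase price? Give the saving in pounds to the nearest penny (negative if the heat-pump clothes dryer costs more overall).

£101.31

conventional clothes dryer: £497.07 + (4065/1000) kW × 500 h × £0.24 = £497.07 + £487.8 = £984.87
heat-pump clothes dryer: £770.16 + (945/1000) kW × 500 h × £0.24 = £770.16 + £113.4 = £883.56
Saving = £984.87 − £883.56 = £101.31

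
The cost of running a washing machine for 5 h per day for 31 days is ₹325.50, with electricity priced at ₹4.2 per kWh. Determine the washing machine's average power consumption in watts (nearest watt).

500 W

Energy = ₹325.50 ÷ ₹4.2/kWh = 77.5 kWh
Runtime = 5 h/day × 31 days = 155 h
Power = 77.5 kWh ÷ 155 h = 0.5 kW = 500 W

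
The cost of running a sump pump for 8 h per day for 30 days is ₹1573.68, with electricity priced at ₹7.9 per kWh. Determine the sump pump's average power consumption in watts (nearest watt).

830 W

Energy = ₹1573.68 ÷ ₹7.9/kWh = 199.2 kWh
Runtime = 8 h/day × 30 days = 240 h
Power = 199.2 kWh ÷ 240 h = 0.83 kW = 830 W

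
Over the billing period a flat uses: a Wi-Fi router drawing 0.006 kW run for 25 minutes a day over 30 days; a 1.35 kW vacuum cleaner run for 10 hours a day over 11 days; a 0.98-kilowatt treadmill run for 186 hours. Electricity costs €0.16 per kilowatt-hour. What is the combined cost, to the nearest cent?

€52.94

Wi-Fi router: Runtime = 25 min × 30 = 750 min = 12.5 h
Wi-Fi router: 0.006 kW × 12.5 h = 0.075 kWh
vacuum cleaner: Runtime = 10 h/day × 11 days = 110 h
vacuum cleaner: 1.35 kW × 110 h = 148.5 kWh
treadmill: 0.98 kW × 186 h = 182.28 kWh
Total energy = 330.855 kWh
Cost = 330.855 × €0.16 = €52.94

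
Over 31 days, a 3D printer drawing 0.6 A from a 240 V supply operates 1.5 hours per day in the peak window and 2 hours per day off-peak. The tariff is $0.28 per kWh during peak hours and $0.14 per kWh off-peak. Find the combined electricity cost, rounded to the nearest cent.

Power = 0.6 A × 240 V = 144 W = 0.144 kW
Peak energy = 0.144 kW × 1.5 h × 31 = 6.696 kWh
Off-peak energy = 0.144 kW × 2 h × 31 = 8.928 kWh
Cost = 6.696 × $0.28 + 8.928 × $0.14 = $1.87488 + $1.24992 = $3.12

$3.12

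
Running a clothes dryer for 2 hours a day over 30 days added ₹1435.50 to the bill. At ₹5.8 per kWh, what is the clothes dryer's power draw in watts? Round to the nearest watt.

4125 W

Energy = ₹1435.50 ÷ ₹5.8/kWh = 247.5 kWh
Runtime = 2 h/day × 30 days = 60 h
Power = 247.5 kWh ÷ 60 h = 4.125 kW = 4125 W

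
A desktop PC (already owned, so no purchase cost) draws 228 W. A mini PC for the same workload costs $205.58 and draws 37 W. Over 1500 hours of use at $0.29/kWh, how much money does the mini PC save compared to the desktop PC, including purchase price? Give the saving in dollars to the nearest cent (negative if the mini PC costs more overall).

desktop PC: $0.00 + (228/1000) kW × 1500 h × $0.29 = $0.00 + $99.18 = $99.18
mini PC: $205.58 + (37/1000) kW × 1500 h × $0.29 = $205.58 + $16.095 = $221.675
Saving = $99.18 − $221.675 = −$122.495 → -$122.50

-$122.50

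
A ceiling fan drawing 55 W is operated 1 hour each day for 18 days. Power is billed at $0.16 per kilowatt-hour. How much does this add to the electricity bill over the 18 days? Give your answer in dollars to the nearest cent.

$0.16

Runtime = 1 h/day × 18 days = 18 h
Energy = 0.055 kW × 18 h = 0.99 kWh
Cost = 0.99 kWh × $0.16/kWh = $0.16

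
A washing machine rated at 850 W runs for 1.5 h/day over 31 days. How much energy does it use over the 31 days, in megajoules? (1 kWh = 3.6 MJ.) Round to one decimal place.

Runtime = 1.5 h/day × 31 days = 46.5 h
Energy = 0.85 kW × 46.5 h = 39.525 kWh
= 39.525 × 3.6 MJ = 142.3 MJ

142.3 MJ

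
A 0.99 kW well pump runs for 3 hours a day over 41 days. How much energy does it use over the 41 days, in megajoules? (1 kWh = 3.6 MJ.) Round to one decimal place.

Runtime = 3 h/day × 41 days = 123 h
Energy = 0.99 kW × 123 h = 121.77 kWh
= 121.77 × 3.6 MJ = 438.4 MJ

438.4 MJ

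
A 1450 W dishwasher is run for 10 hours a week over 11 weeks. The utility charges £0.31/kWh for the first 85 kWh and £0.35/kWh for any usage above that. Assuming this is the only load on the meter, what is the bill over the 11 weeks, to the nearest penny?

Runtime = 10 h/week × 11 weeks = 110 h
Energy = 1.45 kW × 110 h = 159.5 kWh
Tier 1 (0–85 kWh): 85 × £0.31 = £26.35
Above 85 kWh: 74.5 × £0.35 = £26.075
Bill = £52.43

£52.43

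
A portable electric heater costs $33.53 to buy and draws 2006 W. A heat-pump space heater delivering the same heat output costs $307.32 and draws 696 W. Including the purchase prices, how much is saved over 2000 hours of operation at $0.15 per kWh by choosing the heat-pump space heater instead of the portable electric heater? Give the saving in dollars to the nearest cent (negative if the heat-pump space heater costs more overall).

portable electric heater: $33.53 + (2006/1000) kW × 2000 h × $0.15 = $33.53 + $601.8 = $635.33
heat-pump space heater: $307.32 + (696/1000) kW × 2000 h × $0.15 = $307.32 + $208.8 = $516.12
Saving = $635.33 − $516.12 = $119.21

$119.21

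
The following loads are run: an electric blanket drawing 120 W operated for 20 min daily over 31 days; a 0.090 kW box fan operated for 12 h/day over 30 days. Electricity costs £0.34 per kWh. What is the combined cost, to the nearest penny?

electric blanket: Runtime = 20 min × 31 = 620 min = 10.333333… h
electric blanket: 0.12 kW × 10.333333… h = 1.24 kWh
box fan: Runtime = 12 h/day × 30 days = 360 h
box fan: 0.09 kW × 360 h = 32.4 kWh
Total energy = 33.64 kWh
Cost = 33.64 × £0.34 = £11.44

£11.44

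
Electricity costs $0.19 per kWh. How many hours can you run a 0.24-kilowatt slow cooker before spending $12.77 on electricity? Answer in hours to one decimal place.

280.0 h

Energy available = $12.77 ÷ $0.19/kWh = 67.2105 kWh
Hours = 67.2105 kWh ÷ 0.24 kW = 280.0 h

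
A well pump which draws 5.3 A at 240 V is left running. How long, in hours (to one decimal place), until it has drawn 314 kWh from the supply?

Power = 5.3 A × 240 V = 1272 W = 1.272 kW
Hours = 314 kWh ÷ 1.272 kW = 246.9 h

246.9 h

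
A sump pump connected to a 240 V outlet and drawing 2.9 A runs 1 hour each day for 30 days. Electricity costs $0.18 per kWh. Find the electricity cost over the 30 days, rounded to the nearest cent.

$3.76

Power = 2.9 A × 240 V = 696 W = 0.696 kW
Runtime = 1 h/day × 30 days = 30 h
Energy = 0.696 kW × 30 h = 20.88 kWh
Cost = 20.88 kWh × $0.18/kWh = $3.76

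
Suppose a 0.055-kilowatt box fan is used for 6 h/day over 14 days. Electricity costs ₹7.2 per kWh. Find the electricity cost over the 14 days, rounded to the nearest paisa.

₹33.26

Runtime = 6 h/day × 14 days = 84 h
Energy = 0.055 kW × 84 h = 4.62 kWh
Cost = 4.62 kWh × ₹7.2/kWh = ₹33.26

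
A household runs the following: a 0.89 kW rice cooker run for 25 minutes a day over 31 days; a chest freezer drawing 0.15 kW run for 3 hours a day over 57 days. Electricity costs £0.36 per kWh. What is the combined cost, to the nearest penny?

£13.37

rice cooker: Runtime = 25 min × 31 = 775 min = 12.916666… h
rice cooker: 0.89 kW × 12.916666… h = 11.495833… kWh
chest freezer: Runtime = 3 h/day × 57 days = 171 h
chest freezer: 0.15 kW × 171 h = 25.65 kWh
Total energy = 37.145833… kWh
Cost = 37.145833… × £0.36 = £13.37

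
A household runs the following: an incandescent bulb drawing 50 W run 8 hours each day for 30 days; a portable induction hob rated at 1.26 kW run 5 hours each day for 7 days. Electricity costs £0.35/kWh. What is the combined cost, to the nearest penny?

£19.64

incandescent bulb: Runtime = 8 h/day × 30 days = 240 h
incandescent bulb: 0.05 kW × 240 h = 12 kWh
portable induction hob: Runtime = 5 h/day × 7 days = 35 h
portable induction hob: 1.26 kW × 35 h = 44.1 kWh
Total energy = 56.1 kWh
Cost = 56.1 × £0.35 = £19.64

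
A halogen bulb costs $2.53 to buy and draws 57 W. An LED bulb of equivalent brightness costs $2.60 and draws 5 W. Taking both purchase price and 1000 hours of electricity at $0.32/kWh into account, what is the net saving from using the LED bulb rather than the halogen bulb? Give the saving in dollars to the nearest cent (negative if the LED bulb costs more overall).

halogen bulb: $2.53 + (57/1000) kW × 1000 h × $0.32 = $2.53 + $18.24 = $20.77
LED bulb: $2.60 + (5/1000) kW × 1000 h × $0.32 = $2.60 + $1.6 = $4.2
Saving = $20.77 − $4.2 = $16.57

$16.57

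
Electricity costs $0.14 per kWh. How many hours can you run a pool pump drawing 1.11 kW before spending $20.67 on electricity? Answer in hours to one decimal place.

Energy available = $20.67 ÷ $0.14/kWh = 147.6429 kWh
Hours = 147.6429 kWh ÷ 1.11 kW = 133.0 h

133.0 h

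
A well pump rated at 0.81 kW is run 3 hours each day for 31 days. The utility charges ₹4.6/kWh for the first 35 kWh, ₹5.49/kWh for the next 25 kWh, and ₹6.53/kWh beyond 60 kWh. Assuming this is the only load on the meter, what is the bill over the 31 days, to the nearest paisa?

Runtime = 3 h/day × 31 days = 93 h
Energy = 0.81 kW × 93 h = 75.33 kWh
Tier 1 (0–35 kWh): 35 × ₹4.6 = ₹161
Tier 2 (35–60 kWh): 25 × ₹5.49 = ₹137.25
Above 60 kWh: 15.33 × ₹6.53 = ₹100.1049
Bill = ₹398.35

₹398.35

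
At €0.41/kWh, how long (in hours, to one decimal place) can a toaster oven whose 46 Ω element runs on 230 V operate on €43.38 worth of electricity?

Power = V²/R = 230²/46 = 1150 W = 1.15 kW
Energy available = €43.38 ÷ €0.41/kWh = 105.8049 kWh
Hours = 105.8049 kWh ÷ 1.15 kW = 92.0 h

92.0 h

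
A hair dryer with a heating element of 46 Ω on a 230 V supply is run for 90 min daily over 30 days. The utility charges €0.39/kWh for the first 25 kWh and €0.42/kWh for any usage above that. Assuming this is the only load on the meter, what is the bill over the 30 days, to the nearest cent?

Power = V²/R = 230²/46 = 1150 W = 1.15 kW
Runtime = 90 min × 30 = 2700 min = 45 h
Energy = 1.15 kW × 45 h = 51.75 kWh
Tier 1 (0–25 kWh): 25 × €0.39 = €9.75
Above 25 kWh: 26.75 × €0.42 = €11.235
Bill = €20.99

€20.99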